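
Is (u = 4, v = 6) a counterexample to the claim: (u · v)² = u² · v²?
Substituting u = 4, v = 6:
LHS = (4 · 6)² = 576
RHS = 4² · 6² = 576

The sides agree, so this pair does not disprove the claim.

Answer: No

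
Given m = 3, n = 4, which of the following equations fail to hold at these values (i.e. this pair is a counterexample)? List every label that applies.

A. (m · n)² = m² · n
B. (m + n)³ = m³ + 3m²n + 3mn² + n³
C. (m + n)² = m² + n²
A, C

Evaluating each claim at the given values:
A. LHS = 144, RHS = 36 → fails here (LHS ≠ RHS)
B. LHS = 343, RHS = 343 → holds here (LHS = RHS)
C. LHS = 49, RHS = 25 → fails here (LHS ≠ RHS)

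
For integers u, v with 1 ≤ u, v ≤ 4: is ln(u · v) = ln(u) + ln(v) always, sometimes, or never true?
Always true

The identity holds for every pair in the range. For instance at (u, v) = (1, 3): both sides equal ln(3) ≈ 1.099.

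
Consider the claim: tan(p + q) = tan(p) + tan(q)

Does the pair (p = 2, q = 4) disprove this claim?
Substituting p = 2, q = 4:
LHS = tan(2 + 4) = tan(6) ≈ -0.291
RHS = tan(2) + tan(4) ≈ -1.027

Since LHS ≠ RHS, this pair disproves the claim.

Answer: Yes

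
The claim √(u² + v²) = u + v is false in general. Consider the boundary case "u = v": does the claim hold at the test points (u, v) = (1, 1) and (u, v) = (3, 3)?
No, fails at both test points

At (1, 1): LHS = √(2) ≈ 1.414 ≠ RHS = 2
At (3, 3): LHS = 3·√(2) ≈ 4.243 ≠ RHS = 6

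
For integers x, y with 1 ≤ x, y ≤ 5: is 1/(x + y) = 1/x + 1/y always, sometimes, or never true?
The claim fails for every pair in the range. For instance at (x, y) = (2, 3): LHS = 1/5, RHS = 5/6.

Answer: Never true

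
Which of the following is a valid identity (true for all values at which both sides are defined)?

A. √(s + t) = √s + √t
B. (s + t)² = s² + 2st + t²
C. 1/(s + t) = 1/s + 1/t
A: fails at (1, 5) — LHS = √(6) ≈ 2.449, RHS = 1 + √(5) ≈ 3.236.
B: holds — e.g. at (2, 5), both sides equal 49.
C: fails at (4, 6) — LHS = 1/10, RHS = 5/12.

Answer: B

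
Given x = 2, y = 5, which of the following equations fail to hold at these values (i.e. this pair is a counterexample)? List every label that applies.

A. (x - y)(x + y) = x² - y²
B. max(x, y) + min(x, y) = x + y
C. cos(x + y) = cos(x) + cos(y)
Evaluating each claim at the given values:
A. LHS = -21, RHS = -21 → holds here (LHS = RHS)
B. LHS = 7, RHS = 7 → holds here (LHS = RHS)
C. LHS = cos(7) ≈ 0.7539, RHS = cos(2) + cos(5) ≈ -0.1325 → fails here (LHS ≠ RHS)

Answer: C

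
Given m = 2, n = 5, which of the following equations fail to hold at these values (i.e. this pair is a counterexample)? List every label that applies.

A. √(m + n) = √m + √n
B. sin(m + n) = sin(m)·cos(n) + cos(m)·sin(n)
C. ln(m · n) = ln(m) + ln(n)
A

Evaluating each claim at the given values:
A. LHS = √(7) ≈ 2.646, RHS = √(2) + √(5) ≈ 3.65 → fails here (LHS ≠ RHS)
B. LHS = sin(7) ≈ 0.657, RHS = sin(2)·cos(5) + sin(5)·cos(2) ≈ 0.657 → holds here (LHS = RHS)
C. LHS = ln(10) ≈ 2.303, RHS = ln(2) + ln(5) ≈ 2.303 → holds here (LHS = RHS)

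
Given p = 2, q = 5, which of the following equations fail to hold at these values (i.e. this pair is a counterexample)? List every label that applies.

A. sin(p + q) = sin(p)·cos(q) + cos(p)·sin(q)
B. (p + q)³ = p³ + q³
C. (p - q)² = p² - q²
Evaluating each claim at the given values:
A. LHS = sin(7) ≈ 0.657, RHS = sin(2)·cos(5) + sin(5)·cos(2) ≈ 0.657 → holds here (LHS = RHS)
B. LHS = 343, RHS = 133 → fails here (LHS ≠ RHS)
C. LHS = 9, RHS = -21 → fails here (LHS ≠ RHS)

Answer: B, C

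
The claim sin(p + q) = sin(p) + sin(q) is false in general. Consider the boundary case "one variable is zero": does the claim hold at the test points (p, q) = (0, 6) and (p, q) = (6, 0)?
Yes, holds at both test points

At (0, 6): LHS = sin(6) ≈ -0.2794, RHS = sin(6) ≈ -0.2794 → equal
At (6, 0): LHS = sin(6) ≈ -0.2794, RHS = sin(6) ≈ -0.2794 → equal

So the claim does hold at both of these boundary points, even though it is not an identity.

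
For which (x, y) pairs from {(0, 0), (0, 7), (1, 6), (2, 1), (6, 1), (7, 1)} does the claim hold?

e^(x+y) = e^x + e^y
Testing each pair:
(0, 0): LHS = 1, RHS = 2 → fails
(0, 7): LHS = e^7 ≈ 1097, RHS = 1 + e^7 ≈ 1098 → fails
(1, 6): LHS = e^7 ≈ 1097, RHS = e + e^6 ≈ 406.1 → fails
(2, 1): LHS = e^3 ≈ 20.09, RHS = e + e^2 ≈ 10.11 → fails
(6, 1): LHS = e^7 ≈ 1097, RHS = e + e^6 ≈ 406.1 → fails
(7, 1): LHS = e^8 ≈ 2981, RHS = e + e^7 ≈ 1099 → fails

No pair satisfies the claim.

Answer: None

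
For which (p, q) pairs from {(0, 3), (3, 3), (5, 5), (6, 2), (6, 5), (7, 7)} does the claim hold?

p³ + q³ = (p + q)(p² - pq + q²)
All pairs

Testing each pair:
(0, 3): LHS = 27, RHS = 27 → holds
(3, 3): LHS = 54, RHS = 54 → holds
(5, 5): LHS = 250, RHS = 250 → holds
(6, 2): LHS = 224, RHS = 224 → holds
(6, 5): LHS = 341, RHS = 341 → holds
(7, 7): LHS = 686, RHS = 686 → holds

Every pair satisfies the claim.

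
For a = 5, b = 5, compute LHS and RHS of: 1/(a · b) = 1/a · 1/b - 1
LHS = 1/(5 · 5) = 1/25
RHS = 1/5 · 1/5 - 1 = -24/25

LHS ≠ RHS, so the equation does not hold here.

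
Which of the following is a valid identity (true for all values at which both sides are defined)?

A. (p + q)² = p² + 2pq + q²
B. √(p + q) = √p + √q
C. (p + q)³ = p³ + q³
A: holds — e.g. at (1, 3), both sides equal 16.
B: fails at (3, 3) — LHS = √(6) ≈ 2.449, RHS = 2·√(3) ≈ 3.464.
C: fails at (2, 4) — LHS = 216, RHS = 72.

Answer: A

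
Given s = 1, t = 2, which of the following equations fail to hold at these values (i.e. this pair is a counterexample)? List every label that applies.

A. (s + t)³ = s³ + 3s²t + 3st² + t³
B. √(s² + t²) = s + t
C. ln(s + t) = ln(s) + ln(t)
B, C

Evaluating each claim at the given values:
A. LHS = 27, RHS = 27 → holds here (LHS = RHS)
B. LHS = √(5) ≈ 2.236, RHS = 3 → fails here (LHS ≠ RHS)
C. LHS = ln(3) ≈ 1.099, RHS = ln(2) ≈ 0.6931 → fails here (LHS ≠ RHS)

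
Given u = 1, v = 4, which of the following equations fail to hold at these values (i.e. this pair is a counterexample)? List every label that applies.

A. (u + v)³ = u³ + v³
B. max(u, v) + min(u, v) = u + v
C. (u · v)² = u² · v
A, C

Evaluating each claim at the given values:
A. LHS = 125, RHS = 65 → fails here (LHS ≠ RHS)
B. LHS = 5, RHS = 5 → holds here (LHS = RHS)
C. LHS = 16, RHS = 4 → fails here (LHS ≠ RHS)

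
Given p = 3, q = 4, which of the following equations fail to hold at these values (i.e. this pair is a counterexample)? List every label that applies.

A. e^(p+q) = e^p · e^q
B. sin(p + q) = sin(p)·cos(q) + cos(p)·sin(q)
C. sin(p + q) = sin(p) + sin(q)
Evaluating each claim at the given values:
A. LHS = e^7 ≈ 1097, RHS = e^7 ≈ 1097 → holds here (LHS = RHS)
B. LHS = sin(7) ≈ 0.657, RHS = sin(3)·cos(4) + sin(4)·cos(3) ≈ 0.657 → holds here (LHS = RHS)
C. LHS = sin(7) ≈ 0.657, RHS = sin(4) + sin(3) ≈ -0.6157 → fails here (LHS ≠ RHS)

Answer: C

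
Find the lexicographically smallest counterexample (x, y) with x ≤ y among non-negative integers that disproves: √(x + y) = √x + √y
Substituting (1, 1) into the claim:
LHS = √(1 + 1) = √(2) ≈ 1.414
RHS = √1 + √1 = 2

Since LHS ≠ RHS, this pair disproves the claim, and no lexicographically smaller pair (x ≤ y, non-negative integers) does.

For instance (5, 7) is also a counterexample (LHS = 2·√(3) ≈ 3.464, RHS = √(5) + √(7) ≈ 4.882), but it's lexicographically larger.

Answer: (x, y) = (1, 1)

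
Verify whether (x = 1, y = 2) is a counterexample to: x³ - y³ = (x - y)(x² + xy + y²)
No

Substituting x = 1, y = 2:
LHS = 1³ - 2³ = -7
RHS = (1 - 2)(1² + 1·2 + 2²) = -7

The sides agree, so this pair does not disprove the claim.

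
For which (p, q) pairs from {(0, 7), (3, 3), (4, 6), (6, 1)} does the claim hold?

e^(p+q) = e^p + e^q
None

Testing each pair:
(0, 7): LHS = e^7 ≈ 1097, RHS = 1 + e^7 ≈ 1098 → fails
(3, 3): LHS = e^6 ≈ 403.4, RHS = 2·e^3 ≈ 40.17 → fails
(4, 6): LHS = e^10 ≈ 22026.5, RHS = e^4 + e^6 ≈ 458 → fails
(6, 1): LHS = e^7 ≈ 1097, RHS = e + e^6 ≈ 406.1 → fails

No pair satisfies the claim.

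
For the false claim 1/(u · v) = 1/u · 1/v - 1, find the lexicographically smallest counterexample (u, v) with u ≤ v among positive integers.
Substituting (1, 1) into the claim:
LHS = 1/(1 · 1) = 1
RHS = 1/1 · 1/1 - 1 = 0

Since LHS ≠ RHS, this pair disproves the claim, and no lexicographically smaller pair (u ≤ v, positive integers) does.

For instance (5, 7) is also a counterexample (LHS = 1/35, RHS = -34/35), but it's lexicographically larger.

Answer: (u, v) = (1, 1)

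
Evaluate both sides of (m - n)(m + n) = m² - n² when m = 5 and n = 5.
LHS = (5 - 5)(5 + 5) = 0
RHS = 5² - 5² = 0

LHS = RHS: the two sides agree.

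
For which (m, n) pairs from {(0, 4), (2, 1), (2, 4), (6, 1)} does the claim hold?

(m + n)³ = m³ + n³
Testing each pair:
(0, 4): LHS = 64, RHS = 64 → holds
(2, 1): LHS = 27, RHS = 9 → fails
(2, 4): LHS = 216, RHS = 72 → fails
(6, 1): LHS = 343, RHS = 217 → fails

1 of 4 pairs satisfies the claim.

Answer: (0, 4)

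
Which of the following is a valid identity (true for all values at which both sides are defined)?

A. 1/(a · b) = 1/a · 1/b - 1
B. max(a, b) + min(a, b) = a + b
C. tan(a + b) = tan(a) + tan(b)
B

A: fails at (1, 2) — LHS = 1/2, RHS = -1/2.
B: holds — e.g. at (1, 4), both sides equal 5.
C: fails at (1, 1) — LHS = tan(2) ≈ -2.185, RHS = 2·tan(1) ≈ 3.115.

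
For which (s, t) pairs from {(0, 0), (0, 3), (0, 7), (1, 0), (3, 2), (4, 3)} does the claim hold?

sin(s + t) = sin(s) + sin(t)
(0, 0), (0, 3), (0, 7), (1, 0)

Testing each pair:
(0, 0): LHS = 0, RHS = 0 → holds
(0, 3): LHS = sin(3) ≈ 0.1411, RHS = sin(3) ≈ 0.1411 → holds
(0, 7): LHS = sin(7) ≈ 0.657, RHS = sin(7) ≈ 0.657 → holds
(1, 0): LHS = sin(1) ≈ 0.8415, RHS = sin(1) ≈ 0.8415 → holds
(3, 2): LHS = sin(5) ≈ -0.9589, RHS = sin(3) + sin(2) ≈ 1.05 → fails
(4, 3): LHS = sin(7) ≈ 0.657, RHS = sin(4) + sin(3) ≈ -0.6157 → fails

4 of 6 pairs satisfy the claim.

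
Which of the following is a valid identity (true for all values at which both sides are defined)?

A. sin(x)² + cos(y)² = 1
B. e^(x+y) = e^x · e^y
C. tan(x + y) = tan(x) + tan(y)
B

A: fails at (5, 8) — LHS = cos(8)² + sin(5)² ≈ 0.9407, RHS = 1.
B: holds — e.g. at (6, 7), both sides equal e^13 ≈ 442413.4.
C: fails at (1, 1) — LHS = tan(2) ≈ -2.185, RHS = 2·tan(1) ≈ 3.115.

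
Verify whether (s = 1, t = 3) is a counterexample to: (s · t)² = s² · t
Yes

Substituting s = 1, t = 3:
LHS = (1 · 3)² = 9
RHS = 1² · 3 = 3

Since LHS ≠ RHS, this pair disproves the claim.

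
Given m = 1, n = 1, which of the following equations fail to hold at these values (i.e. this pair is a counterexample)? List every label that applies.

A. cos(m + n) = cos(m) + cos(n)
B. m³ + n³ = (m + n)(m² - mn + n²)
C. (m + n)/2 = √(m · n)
Evaluating each claim at the given values:
A. LHS = cos(2) ≈ -0.4161, RHS = 2·cos(1) ≈ 1.081 → fails here (LHS ≠ RHS)
B. LHS = 2, RHS = 2 → holds here (LHS = RHS)
C. LHS = 1, RHS = 1 → holds here (LHS = RHS)

Answer: A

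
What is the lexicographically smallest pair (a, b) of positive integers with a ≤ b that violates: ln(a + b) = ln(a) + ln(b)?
(a, b) = (1, 1)

Substituting (1, 1) into the claim:
LHS = ln(1 + 1) = ln(2) ≈ 0.6931
RHS = ln(1) + ln(1) = 0

Since LHS ≠ RHS, this pair disproves the claim, and no lexicographically smaller pair (a ≤ b, positive integers) does.

For instance (4, 5) is also a counterexample (LHS = ln(9) ≈ 2.197, RHS = ln(4) + ln(5) ≈ 2.996), but it's lexicographically larger.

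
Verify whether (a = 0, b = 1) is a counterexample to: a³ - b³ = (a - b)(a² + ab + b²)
No

Substituting a = 0, b = 1:
LHS = 0³ - 1³ = -1
RHS = (0 - 1)(0² + 0·1 + 1²) = -1

The sides agree, so this pair does not disprove the claim.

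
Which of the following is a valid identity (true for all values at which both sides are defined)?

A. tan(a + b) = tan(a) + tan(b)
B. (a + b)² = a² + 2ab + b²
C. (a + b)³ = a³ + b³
A: fails at (4, 4) — LHS = tan(8) ≈ -6.8, RHS = 2·tan(4) ≈ 2.316.
B: holds — e.g. at (5, 8), both sides equal 169.
C: fails at (5, 5) — LHS = 1000, RHS = 250.

Answer: B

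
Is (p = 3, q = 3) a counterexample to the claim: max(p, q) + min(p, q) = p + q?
Substituting p = 3, q = 3:
LHS = max(3, 3) + min(3, 3) = 6
RHS = 3 + 3 = 6

The sides agree, so this pair does not disprove the claim.

Answer: No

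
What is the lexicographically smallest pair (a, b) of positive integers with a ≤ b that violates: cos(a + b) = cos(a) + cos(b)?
(a, b) = (1, 1)

Substituting (1, 1) into the claim:
LHS = cos(1 + 1) = cos(2) ≈ -0.4161
RHS = cos(1) + cos(1) = 2·cos(1) ≈ 1.081

Since LHS ≠ RHS, this pair disproves the claim, and no lexicographically smaller pair (a ≤ b, positive integers) does.

For instance (5, 8) is also a counterexample (LHS = cos(13) ≈ 0.9074, RHS = cos(8) + cos(5) ≈ 0.1382), but it's lexicographically larger.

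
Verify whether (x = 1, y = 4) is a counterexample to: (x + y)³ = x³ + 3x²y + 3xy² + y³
No

Substituting x = 1, y = 4:
LHS = (1 + 4)³ = 125
RHS = 1³ + 3·1²·4 + 3·1·4² + 4³ = 125

The sides agree, so this pair does not disprove the claim.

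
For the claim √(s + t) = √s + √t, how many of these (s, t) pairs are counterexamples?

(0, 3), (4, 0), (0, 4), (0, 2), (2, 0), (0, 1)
Testing each pair:
(0, 3): LHS = √(3) ≈ 1.732, RHS = √(3) ≈ 1.732 → satisfies claim
(4, 0): LHS = 2, RHS = 2 → satisfies claim
(0, 4): LHS = 2, RHS = 2 → satisfies claim
(0, 2): LHS = √(2) ≈ 1.414, RHS = √(2) ≈ 1.414 → satisfies claim
(2, 0): LHS = √(2) ≈ 1.414, RHS = √(2) ≈ 1.414 → satisfies claim
(0, 1): LHS = 1, RHS = 1 → satisfies claim

That makes 0 counterexamples.

Answer: 0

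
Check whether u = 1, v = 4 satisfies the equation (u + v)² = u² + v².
Substituting u = 1, v = 4:

LHS = (1 + 4)² = 25
RHS = 1² + 4² = 17

LHS ≠ RHS, so the equation does not hold at this point.

Answer: Fails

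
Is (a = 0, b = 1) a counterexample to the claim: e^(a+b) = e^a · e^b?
No

Substituting a = 0, b = 1:
LHS = e^(0+1) = e ≈ 2.718
RHS = e^0 · e^1 = e ≈ 2.718

The sides agree, so this pair does not disprove the claim.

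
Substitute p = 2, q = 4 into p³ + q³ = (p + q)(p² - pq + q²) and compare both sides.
LHS = 2³ + 4³ = 72
RHS = (2 + 4)(2² - 2·4 + 4²) = 72

LHS = RHS: the two sides agree.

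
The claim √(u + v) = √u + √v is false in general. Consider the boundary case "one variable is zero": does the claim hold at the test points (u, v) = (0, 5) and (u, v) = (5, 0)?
At (0, 5): LHS = √(5) ≈ 2.236, RHS = √(5) ≈ 2.236 → equal
At (5, 0): LHS = √(5) ≈ 2.236, RHS = √(5) ≈ 2.236 → equal

So the claim does hold at both of these boundary points, even though it is not an identity.

Answer: Yes, holds at both test points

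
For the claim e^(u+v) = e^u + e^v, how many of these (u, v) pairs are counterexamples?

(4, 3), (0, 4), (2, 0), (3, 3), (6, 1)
Testing each pair:
(4, 3): LHS = e^7 ≈ 1097, RHS = e^3 + e^4 ≈ 74.68 → counterexample
(0, 4): LHS = e^4 ≈ 54.6, RHS = 1 + e^4 ≈ 55.6 → counterexample
(2, 0): LHS = e^2 ≈ 7.389, RHS = 1 + e^2 ≈ 8.389 → counterexample
(3, 3): LHS = e^6 ≈ 403.4, RHS = 2·e^3 ≈ 40.17 → counterexample
(6, 1): LHS = e^7 ≈ 1097, RHS = e + e^6 ≈ 406.1 → counterexample

That makes 5 counterexamples.

Answer: 5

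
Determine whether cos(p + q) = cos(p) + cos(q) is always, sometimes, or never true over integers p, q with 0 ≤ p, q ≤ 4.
The claim fails for every pair in the range. For instance at (p, q) = (4, 0): LHS = cos(4) ≈ -0.6536, RHS = cos(4) + 1 ≈ 0.3464.

Answer: Never true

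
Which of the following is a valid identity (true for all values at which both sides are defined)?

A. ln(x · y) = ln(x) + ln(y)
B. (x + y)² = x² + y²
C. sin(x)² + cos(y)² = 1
A

A: holds — e.g. at (3, 7), both sides equal ln(21) ≈ 3.045.
B: fails at (1, 3) — LHS = 16, RHS = 10.
C: fails at (2, 3) — LHS = sin(2)² + cos(3)² ≈ 1.807, RHS = 1.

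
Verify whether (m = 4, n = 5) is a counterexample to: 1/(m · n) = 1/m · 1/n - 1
Yes

Substituting m = 4, n = 5:
LHS = 1/(4 · 5) = 1/20
RHS = 1/4 · 1/5 - 1 = -19/20

Since LHS ≠ RHS, this pair disproves the claim.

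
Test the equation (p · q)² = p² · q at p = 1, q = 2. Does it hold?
Substituting p = 1, q = 2:

LHS = (1 · 2)² = 4
RHS = 1² · 2 = 2

LHS ≠ RHS, so the equation does not hold at this point.

Answer: Fails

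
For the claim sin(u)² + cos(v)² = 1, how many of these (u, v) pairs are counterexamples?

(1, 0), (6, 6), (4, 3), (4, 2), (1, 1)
3

Testing each pair:
(1, 0): LHS = sin(1)² + 1 ≈ 1.708, RHS = 1 → counterexample
(6, 6): LHS = sin(6)² + cos(6)² = 1, RHS = 1 → satisfies claim
(4, 3): LHS = sin(4)² + cos(3)² ≈ 1.553, RHS = 1 → counterexample
(4, 2): LHS = cos(2)² + sin(4)² ≈ 0.7459, RHS = 1 → counterexample
(1, 1): LHS = cos(1)² + sin(1)² = 1, RHS = 1 → satisfies claim

That makes 3 counterexamples.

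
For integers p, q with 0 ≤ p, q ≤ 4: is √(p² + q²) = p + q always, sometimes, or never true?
Sometimes true

It holds at (p, q) = (1, 0) (both sides equal 1), but fails at (p, q) = (3, 3) (LHS = 3·√(2) ≈ 4.243, RHS = 6).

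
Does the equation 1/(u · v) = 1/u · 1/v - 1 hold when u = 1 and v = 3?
Substituting u = 1, v = 3:

LHS = 1/(1 · 3) = 1/3
RHS = 1/1 · 1/3 - 1 = -2/3

LHS ≠ RHS, so the equation does not hold at this point.

Answer: Fails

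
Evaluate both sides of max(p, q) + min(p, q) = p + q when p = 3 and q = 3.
LHS = max(3, 3) + min(3, 3) = 6
RHS = 3 + 3 = 6

LHS = RHS: the two sides agree.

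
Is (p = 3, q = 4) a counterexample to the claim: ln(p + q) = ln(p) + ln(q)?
Substituting p = 3, q = 4:
LHS = ln(3 + 4) = ln(7) ≈ 1.946
RHS = ln(3) + ln(4) ≈ 2.485

Since LHS ≠ RHS, this pair disproves the claim.

Answer: Yes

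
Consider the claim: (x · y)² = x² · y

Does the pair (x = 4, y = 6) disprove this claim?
Yes

Substituting x = 4, y = 6:
LHS = (4 · 6)² = 576
RHS = 4² · 6 = 96

Since LHS ≠ RHS, this pair disproves the claim.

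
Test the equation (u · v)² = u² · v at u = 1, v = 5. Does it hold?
Substituting u = 1, v = 5:

LHS = (1 · 5)² = 25
RHS = 1² · 5 = 5

LHS ≠ RHS, so the equation does not hold at this point.

Answer: Fails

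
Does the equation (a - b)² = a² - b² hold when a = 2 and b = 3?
Fails

Substituting a = 2, b = 3:

LHS = (2 - 3)² = 1
RHS = 2² - 3² = -5

LHS ≠ RHS, so the equation does not hold at this point.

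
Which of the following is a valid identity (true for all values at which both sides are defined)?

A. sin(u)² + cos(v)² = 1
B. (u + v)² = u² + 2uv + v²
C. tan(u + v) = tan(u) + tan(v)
B

A: fails at (1, 4) — LHS = cos(4)² + sin(1)² ≈ 1.135, RHS = 1.
B: holds — e.g. at (2, 3), both sides equal 25.
C: fails at (2, 7) — LHS = tan(9) ≈ -0.4523, RHS = tan(2) + tan(7) ≈ -1.314.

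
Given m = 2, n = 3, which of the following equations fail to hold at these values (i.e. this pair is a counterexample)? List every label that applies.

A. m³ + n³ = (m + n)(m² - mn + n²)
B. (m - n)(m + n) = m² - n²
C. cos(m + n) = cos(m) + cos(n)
Evaluating each claim at the given values:
A. LHS = 35, RHS = 35 → holds here (LHS = RHS)
B. LHS = -5, RHS = -5 → holds here (LHS = RHS)
C. LHS = cos(5) ≈ 0.2837, RHS = cos(3) + cos(2) ≈ -1.406 → fails here (LHS ≠ RHS)

Answer: C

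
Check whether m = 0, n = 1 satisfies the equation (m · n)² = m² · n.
Substituting m = 0, n = 1:

LHS = (0 · 1)² = 0
RHS = 0² · 1 = 0

LHS = RHS, so the equation holds at this point.

Answer: Holds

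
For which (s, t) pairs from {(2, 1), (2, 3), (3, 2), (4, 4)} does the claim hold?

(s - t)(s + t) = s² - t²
All pairs

Testing each pair:
(2, 1): LHS = 3, RHS = 3 → holds
(2, 3): LHS = -5, RHS = -5 → holds
(3, 2): LHS = 5, RHS = 5 → holds
(4, 4): LHS = 0, RHS = 0 → holds

Every pair satisfies the claim.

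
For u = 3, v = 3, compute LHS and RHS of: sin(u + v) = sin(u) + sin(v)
LHS = sin(3 + 3) = sin(6) ≈ -0.2794
RHS = sin(3) + sin(3) = 2·sin(3) ≈ 0.2822

LHS ≠ RHS (they differ by about 0.5617), so the equation does not hold here.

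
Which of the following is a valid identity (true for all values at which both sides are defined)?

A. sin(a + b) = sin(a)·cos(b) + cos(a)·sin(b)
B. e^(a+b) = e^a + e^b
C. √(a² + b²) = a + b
A: holds — e.g. at (3, 4), both sides equal sin(7) ≈ 0.657.
B: fails at (3, 5) — LHS = e^8 ≈ 2981, RHS = e^3 + e^5 ≈ 168.5.
C: fails at (2, 3) — LHS = √(13) ≈ 3.606, RHS = 5.

Answer: A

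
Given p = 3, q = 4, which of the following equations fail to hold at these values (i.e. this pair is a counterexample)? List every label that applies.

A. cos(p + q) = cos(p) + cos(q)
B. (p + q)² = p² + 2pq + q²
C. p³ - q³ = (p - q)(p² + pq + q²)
A

Evaluating each claim at the given values:
A. LHS = cos(7) ≈ 0.7539, RHS = cos(3) + cos(4) ≈ -1.644 → fails here (LHS ≠ RHS)
B. LHS = 49, RHS = 49 → holds here (LHS = RHS)
C. LHS = -37, RHS = -37 → holds here (LHS = RHS)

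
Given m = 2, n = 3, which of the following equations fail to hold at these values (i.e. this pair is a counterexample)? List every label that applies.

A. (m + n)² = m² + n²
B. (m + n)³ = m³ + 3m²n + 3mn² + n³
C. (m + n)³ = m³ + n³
Evaluating each claim at the given values:
A. LHS = 25, RHS = 13 → fails here (LHS ≠ RHS)
B. LHS = 125, RHS = 125 → holds here (LHS = RHS)
C. LHS = 125, RHS = 35 → fails here (LHS ≠ RHS)

Answer: A, C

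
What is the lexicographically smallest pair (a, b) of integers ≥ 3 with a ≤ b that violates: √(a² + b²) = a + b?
Substituting (3, 3) into the claim:
LHS = √(3² + 3²) = 3·√(2) ≈ 4.243
RHS = 3 + 3 = 6

Since LHS ≠ RHS, this pair disproves the claim, and no lexicographically smaller pair (a ≤ b, integers ≥ 3) does.

For instance (7, 10) is also a counterexample (LHS = √(149) ≈ 12.21, RHS = 17), but it's lexicographically larger.

Answer: (a, b) = (3, 3)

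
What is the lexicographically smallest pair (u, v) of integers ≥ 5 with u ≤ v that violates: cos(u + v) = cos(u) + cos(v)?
(u, v) = (5, 5)

Substituting (5, 5) into the claim:
LHS = cos(5 + 5) = cos(10) ≈ -0.8391
RHS = cos(5) + cos(5) = 2·cos(5) ≈ 0.5673

Since LHS ≠ RHS, this pair disproves the claim, and no lexicographically smaller pair (u ≤ v, integers ≥ 5) does.

For instance (9, 10) is also a counterexample (LHS = cos(19) ≈ 0.9887, RHS = cos(9) + cos(10) ≈ -1.75), but it's lexicographically larger.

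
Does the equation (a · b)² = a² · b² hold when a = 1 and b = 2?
Substituting a = 1, b = 2:

LHS = (1 · 2)² = 4
RHS = 1² · 2² = 4

LHS = RHS, so the equation holds at this point.

Answer: Holds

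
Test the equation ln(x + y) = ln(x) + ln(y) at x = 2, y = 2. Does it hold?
Substituting x = 2, y = 2:

LHS = ln(2 + 2) = ln(4) ≈ 1.386
RHS = ln(2) + ln(2) = 2·ln(2) ≈ 1.386

LHS = RHS, so the equation holds at this point.

Answer: Holds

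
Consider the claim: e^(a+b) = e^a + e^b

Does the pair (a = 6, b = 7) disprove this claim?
Substituting a = 6, b = 7:
LHS = e^(6+7) = e^13 ≈ 442413.4
RHS = e^6 + e^7 ≈ 1500

Since LHS ≠ RHS, this pair disproves the claim.

Answer: Yes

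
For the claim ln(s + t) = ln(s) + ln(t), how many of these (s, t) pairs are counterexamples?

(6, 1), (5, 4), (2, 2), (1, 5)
3

Testing each pair:
(6, 1): LHS = ln(7) ≈ 1.946, RHS = ln(6) ≈ 1.792 → counterexample
(5, 4): LHS = ln(9) ≈ 2.197, RHS = ln(4) + ln(5) ≈ 2.996 → counterexample
(2, 2): LHS = ln(4) ≈ 1.386, RHS = 2·ln(2) ≈ 1.386 → satisfies claim
(1, 5): LHS = ln(6) ≈ 1.792, RHS = ln(5) ≈ 1.609 → counterexample

That makes 3 counterexamples.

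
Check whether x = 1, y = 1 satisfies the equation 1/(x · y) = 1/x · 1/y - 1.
Fails

Substituting x = 1, y = 1:

LHS = 1/(1 · 1) = 1
RHS = 1/1 · 1/1 - 1 = 0

LHS ≠ RHS, so the equation does not hold at this point.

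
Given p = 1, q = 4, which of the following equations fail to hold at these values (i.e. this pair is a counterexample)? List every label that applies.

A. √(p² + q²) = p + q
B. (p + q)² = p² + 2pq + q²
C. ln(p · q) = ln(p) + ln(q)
Evaluating each claim at the given values:
A. LHS = √(17) ≈ 4.123, RHS = 5 → fails here (LHS ≠ RHS)
B. LHS = 25, RHS = 25 → holds here (LHS = RHS)
C. LHS = ln(4) ≈ 1.386, RHS = ln(4) ≈ 1.386 → holds here (LHS = RHS)

Answer: A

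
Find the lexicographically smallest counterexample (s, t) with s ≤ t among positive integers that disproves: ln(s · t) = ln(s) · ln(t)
Substituting (1, 2) into the claim:
LHS = ln(1 · 2) = ln(2) ≈ 0.6931
RHS = ln(1) · ln(2) = 0

Since LHS ≠ RHS, this pair disproves the claim, and no lexicographically smaller pair (s ≤ t, positive integers) does.

For instance (4, 6) is also a counterexample (LHS = ln(24) ≈ 3.178, RHS = ln(4)·ln(6) ≈ 2.484), but it's lexicographically larger.

Answer: (s, t) = (1, 2)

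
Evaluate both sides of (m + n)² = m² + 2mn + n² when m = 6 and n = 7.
LHS = (6 + 7)² = 169
RHS = 6² + 2·6·7 + 7² = 169

LHS = RHS: the two sides agree.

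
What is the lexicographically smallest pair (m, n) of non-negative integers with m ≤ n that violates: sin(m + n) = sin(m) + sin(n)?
(m, n) = (1, 1)

At (0, 1): both sides equal sin(1) ≈ 0.8415, so it holds there.

Substituting (1, 1) into the claim:
LHS = sin(1 + 1) = sin(2) ≈ 0.9093
RHS = sin(1) + sin(1) = 2·sin(1) ≈ 1.683

Since LHS ≠ RHS, this pair disproves the claim, and no lexicographically smaller pair (m ≤ n, non-negative integers) does.

For instance (2, 7) is also a counterexample (LHS = sin(9) ≈ 0.4121, RHS = sin(7) + sin(2) ≈ 1.566), but it's lexicographically larger.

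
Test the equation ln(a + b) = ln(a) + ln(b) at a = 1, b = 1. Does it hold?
Substituting a = 1, b = 1:

LHS = ln(1 + 1) = ln(2) ≈ 0.6931
RHS = ln(1) + ln(1) = 0

LHS ≠ RHS, so the equation does not hold at this point.

Answer: Fails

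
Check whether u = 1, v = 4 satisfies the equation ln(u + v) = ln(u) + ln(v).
Substituting u = 1, v = 4:

LHS = ln(1 + 4) = ln(5) ≈ 1.609
RHS = ln(1) + ln(4) = ln(4) ≈ 1.386

LHS ≠ RHS, so the equation does not hold at this point.

Answer: Fails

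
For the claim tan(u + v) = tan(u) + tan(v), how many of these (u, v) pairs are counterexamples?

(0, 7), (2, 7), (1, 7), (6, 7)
3

Testing each pair:
(0, 7): LHS = tan(7) ≈ 0.8714, RHS = tan(7) ≈ 0.8714 → satisfies claim
(2, 7): LHS = tan(9) ≈ -0.4523, RHS = tan(2) + tan(7) ≈ -1.314 → counterexample
(1, 7): LHS = tan(8) ≈ -6.8, RHS = tan(7) + tan(1) ≈ 2.429 → counterexample
(6, 7): LHS = tan(13) ≈ 0.463, RHS = tan(6) + tan(7) ≈ 0.5804 → counterexample

That makes 3 counterexamples.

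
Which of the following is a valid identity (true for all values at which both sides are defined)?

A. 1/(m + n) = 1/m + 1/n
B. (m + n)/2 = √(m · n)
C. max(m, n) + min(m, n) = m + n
A: fails at (1, 1) — LHS = 1/2, RHS = 2.
B: fails at (1, 2) — LHS = 3/2, RHS = √(2) ≈ 1.414.
C: holds — e.g. at (4, 4), both sides equal 8.

Answer: C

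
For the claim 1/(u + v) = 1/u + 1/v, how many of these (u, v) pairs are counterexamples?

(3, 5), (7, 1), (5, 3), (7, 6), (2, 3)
Testing each pair:
(3, 5): LHS = 1/8, RHS = 8/15 → counterexample
(7, 1): LHS = 1/8, RHS = 8/7 → counterexample
(5, 3): LHS = 1/8, RHS = 8/15 → counterexample
(7, 6): LHS = 1/13, RHS = 13/42 → counterexample
(2, 3): LHS = 1/5, RHS = 5/6 → counterexample

That makes 5 counterexamples.

Answer: 5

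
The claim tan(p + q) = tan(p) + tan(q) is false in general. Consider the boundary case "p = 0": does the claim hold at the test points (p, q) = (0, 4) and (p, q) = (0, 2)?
At (0, 4): LHS = tan(4) ≈ 1.158, RHS = tan(4) ≈ 1.158 → equal
At (0, 2): LHS = tan(2) ≈ -2.185, RHS = tan(2) ≈ -2.185 → equal

So the claim does hold at both of these boundary points, even though it is not an identity.

Answer: Yes, holds at both test points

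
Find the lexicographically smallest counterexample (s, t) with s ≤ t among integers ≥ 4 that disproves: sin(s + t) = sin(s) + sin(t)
(s, t) = (4, 4)

Substituting (4, 4) into the claim:
LHS = sin(4 + 4) = sin(8) ≈ 0.9894
RHS = sin(4) + sin(4) = 2·sin(4) ≈ -1.514

Since LHS ≠ RHS, this pair disproves the claim, and no lexicographically smaller pair (s ≤ t, integers ≥ 4) does.

For instance (5, 5) is also a counterexample (LHS = sin(10) ≈ -0.544, RHS = 2·sin(5) ≈ -1.918), but it's lexicographically larger.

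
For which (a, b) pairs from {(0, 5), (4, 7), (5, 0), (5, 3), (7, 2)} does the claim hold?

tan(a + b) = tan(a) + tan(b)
(0, 5), (5, 0)

Testing each pair:
(0, 5): LHS = tan(5) ≈ -3.381, RHS = tan(5) ≈ -3.381 → holds
(4, 7): LHS = tan(11) ≈ -226, RHS = tan(7) + tan(4) ≈ 2.029 → fails
(5, 0): LHS = tan(5) ≈ -3.381, RHS = tan(5) ≈ -3.381 → holds
(5, 3): LHS = tan(8) ≈ -6.8, RHS = tan(5) + tan(3) ≈ -3.523 → fails
(7, 2): LHS = tan(9) ≈ -0.4523, RHS = tan(2) + tan(7) ≈ -1.314 → fails

2 of 5 pairs satisfy the claim.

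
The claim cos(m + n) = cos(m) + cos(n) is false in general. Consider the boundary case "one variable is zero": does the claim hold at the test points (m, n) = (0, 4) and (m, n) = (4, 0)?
At (0, 4): LHS = cos(4) ≈ -0.6536 ≠ RHS = cos(4) + 1 ≈ 0.3464
At (4, 0): LHS = cos(4) ≈ -0.6536 ≠ RHS = cos(4) + 1 ≈ 0.3464

Answer: No, fails at both test points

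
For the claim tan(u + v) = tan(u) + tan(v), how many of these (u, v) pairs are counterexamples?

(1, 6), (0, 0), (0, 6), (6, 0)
1

Testing each pair:
(1, 6): LHS = tan(7) ≈ 0.8714, RHS = tan(6) + tan(1) ≈ 1.266 → counterexample
(0, 0): LHS = 0, RHS = 0 → satisfies claim
(0, 6): LHS = tan(6) ≈ -0.291, RHS = tan(6) ≈ -0.291 → satisfies claim
(6, 0): LHS = tan(6) ≈ -0.291, RHS = tan(6) ≈ -0.291 → satisfies claim

That makes 1 counterexample.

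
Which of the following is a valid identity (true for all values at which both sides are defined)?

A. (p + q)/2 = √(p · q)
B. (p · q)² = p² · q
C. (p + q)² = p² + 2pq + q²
C

A: fails at (4, 6) — LHS = 5, RHS = 2·√(6) ≈ 4.899.
B: fails at (3, 3) — LHS = 81, RHS = 27.
C: holds — e.g. at (3, 5), both sides equal 64.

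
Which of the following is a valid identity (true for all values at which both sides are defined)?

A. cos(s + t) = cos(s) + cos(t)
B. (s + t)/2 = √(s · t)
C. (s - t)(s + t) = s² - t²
C

A: fails at (2, 3) — LHS = cos(5) ≈ 0.2837, RHS = cos(3) + cos(2) ≈ -1.406.
B: fails at (1, 3) — LHS = 2, RHS = √(3) ≈ 1.732.
C: holds — e.g. at (1, 5), both sides equal -24.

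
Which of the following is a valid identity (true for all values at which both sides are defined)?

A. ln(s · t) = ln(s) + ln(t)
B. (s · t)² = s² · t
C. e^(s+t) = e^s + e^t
A

A: holds — e.g. at (2, 5), both sides equal ln(10) ≈ 2.303.
B: fails at (1, 3) — LHS = 9, RHS = 3.
C: fails at (3, 3) — LHS = e^6 ≈ 403.4, RHS = 2·e^3 ≈ 40.17.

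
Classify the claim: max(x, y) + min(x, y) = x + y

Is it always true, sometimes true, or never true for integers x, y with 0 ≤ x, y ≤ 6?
The identity holds for every pair in the range. For instance at (x, y) = (1, 4): both sides equal 5.

Answer: Always true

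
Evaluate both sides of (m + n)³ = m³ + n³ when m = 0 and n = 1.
LHS = (0 + 1)³ = 1
RHS = 0³ + 1³ = 1

LHS = RHS: the two sides agree.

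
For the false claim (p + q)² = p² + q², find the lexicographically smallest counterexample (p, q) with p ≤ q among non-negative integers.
Substituting (1, 1) into the claim:
LHS = (1 + 1)² = 4
RHS = 1² + 1² = 2

Since LHS ≠ RHS, this pair disproves the claim, and no lexicographically smaller pair (p ≤ q, non-negative integers) does.

For instance (1, 2) is also a counterexample (LHS = 9, RHS = 5), but it's lexicographically larger.

Answer: (p, q) = (1, 1)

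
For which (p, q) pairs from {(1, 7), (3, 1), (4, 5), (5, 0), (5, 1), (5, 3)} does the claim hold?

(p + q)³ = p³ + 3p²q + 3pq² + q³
All pairs

Testing each pair:
(1, 7): LHS = 512, RHS = 512 → holds
(3, 1): LHS = 64, RHS = 64 → holds
(4, 5): LHS = 729, RHS = 729 → holds
(5, 0): LHS = 125, RHS = 125 → holds
(5, 1): LHS = 216, RHS = 216 → holds
(5, 3): LHS = 512, RHS = 512 → holds

Every pair satisfies the claim.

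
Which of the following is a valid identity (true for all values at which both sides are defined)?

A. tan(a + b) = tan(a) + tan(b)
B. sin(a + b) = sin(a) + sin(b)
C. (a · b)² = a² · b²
A: fails at (2, 2) — LHS = tan(4) ≈ 1.158, RHS = 2·tan(2) ≈ -4.37.
B: fails at (3, 4) — LHS = sin(7) ≈ 0.657, RHS = sin(4) + sin(3) ≈ -0.6157.
C: holds — e.g. at (1, 4), both sides equal 16.

Answer: C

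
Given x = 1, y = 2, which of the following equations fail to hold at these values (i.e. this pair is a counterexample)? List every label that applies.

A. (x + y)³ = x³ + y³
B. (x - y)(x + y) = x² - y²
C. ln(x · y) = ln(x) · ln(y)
Evaluating each claim at the given values:
A. LHS = 27, RHS = 9 → fails here (LHS ≠ RHS)
B. LHS = -3, RHS = -3 → holds here (LHS = RHS)
C. LHS = ln(2) ≈ 0.6931, RHS = 0 → fails here (LHS ≠ RHS)

Answer: A, C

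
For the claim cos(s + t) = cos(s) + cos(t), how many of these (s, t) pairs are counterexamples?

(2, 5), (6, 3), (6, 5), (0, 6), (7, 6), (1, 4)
Testing each pair:
(2, 5): LHS = cos(7) ≈ 0.7539, RHS = cos(2) + cos(5) ≈ -0.1325 → counterexample
(6, 3): LHS = cos(9) ≈ -0.9111, RHS = cos(3) + cos(6) ≈ -0.02982 → counterexample
(6, 5): LHS = cos(11) ≈ 0.004426, RHS = cos(5) + cos(6) ≈ 1.244 → counterexample
(0, 6): LHS = cos(6) ≈ 0.9602, RHS = cos(6) + 1 ≈ 1.96 → counterexample
(7, 6): LHS = cos(13) ≈ 0.9074, RHS = cos(7) + cos(6) ≈ 1.714 → counterexample
(1, 4): LHS = cos(5) ≈ 0.2837, RHS = cos(4) + cos(1) ≈ -0.1133 → counterexample

That makes 6 counterexamples.

Answer: 6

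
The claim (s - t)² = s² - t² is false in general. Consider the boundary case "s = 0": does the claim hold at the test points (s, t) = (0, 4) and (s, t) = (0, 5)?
At (0, 4): LHS = 16 ≠ RHS = -16
At (0, 5): LHS = 25 ≠ RHS = -25

Answer: No, fails at both test points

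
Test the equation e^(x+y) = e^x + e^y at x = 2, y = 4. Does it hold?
Substituting x = 2, y = 4:

LHS = e^(2+4) = e^6 ≈ 403.4
RHS = e^2 + e^4 ≈ 61.99

LHS ≠ RHS, so the equation does not hold at this point.

Answer: Fails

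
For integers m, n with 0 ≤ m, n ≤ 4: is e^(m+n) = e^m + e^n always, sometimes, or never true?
Never true

The claim fails for every pair in the range. For instance at (m, n) = (4, 2): LHS = e^6 ≈ 403.4, RHS = e^2 + e^4 ≈ 61.99.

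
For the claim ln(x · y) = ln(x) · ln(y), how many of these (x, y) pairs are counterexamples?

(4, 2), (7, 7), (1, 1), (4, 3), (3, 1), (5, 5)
5

Testing each pair:
(4, 2): LHS = ln(8) ≈ 2.079, RHS = ln(2)·ln(4) ≈ 0.9609 → counterexample
(7, 7): LHS = ln(49) ≈ 3.892, RHS = ln(7)² ≈ 3.787 → counterexample
(1, 1): LHS = 0, RHS = 0 → satisfies claim
(4, 3): LHS = ln(12) ≈ 2.485, RHS = ln(3)·ln(4) ≈ 1.523 → counterexample
(3, 1): LHS = ln(3) ≈ 1.099, RHS = 0 → counterexample
(5, 5): LHS = ln(25) ≈ 3.219, RHS = ln(5)² ≈ 2.59 → counterexample

That makes 5 counterexamples.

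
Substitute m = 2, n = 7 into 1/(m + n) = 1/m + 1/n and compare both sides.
LHS = 1/(2 + 7) = 1/9
RHS = 1/2 + 1/7 = 9/14

LHS ≠ RHS, so the equation does not hold here.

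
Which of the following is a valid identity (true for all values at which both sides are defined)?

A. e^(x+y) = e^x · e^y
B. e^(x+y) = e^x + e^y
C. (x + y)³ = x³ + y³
A

A: holds — e.g. at (5, 8), both sides equal e^13 ≈ 442413.4.
B: fails at (1, 4) — LHS = e^5 ≈ 148.4, RHS = e + e^4 ≈ 57.32.
C: fails at (5, 8) — LHS = 2197, RHS = 637.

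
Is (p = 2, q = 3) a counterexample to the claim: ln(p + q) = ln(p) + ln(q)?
Substituting p = 2, q = 3:
LHS = ln(2 + 3) = ln(5) ≈ 1.609
RHS = ln(2) + ln(3) ≈ 1.792

Since LHS ≠ RHS, this pair disproves the claim.

Answer: Yes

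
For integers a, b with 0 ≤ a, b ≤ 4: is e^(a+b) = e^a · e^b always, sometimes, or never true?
Always true

The identity holds for every pair in the range. For instance at (a, b) = (1, 0): both sides equal e ≈ 2.718.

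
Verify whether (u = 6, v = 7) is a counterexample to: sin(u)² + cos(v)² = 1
Yes

Substituting u = 6, v = 7:
LHS = sin(6)² + cos(7)² ≈ 0.6464
RHS = 1

Since LHS ≠ RHS, this pair disproves the claim.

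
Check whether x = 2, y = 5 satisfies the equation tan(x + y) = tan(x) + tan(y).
Fails

Substituting x = 2, y = 5:

LHS = tan(2 + 5) = tan(7) ≈ 0.8714
RHS = tan(2) + tan(5) ≈ -5.566

LHS ≠ RHS, so the equation does not hold at this point.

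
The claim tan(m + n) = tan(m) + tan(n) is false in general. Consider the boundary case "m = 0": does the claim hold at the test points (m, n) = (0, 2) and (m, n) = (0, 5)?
At (0, 2): LHS = tan(2) ≈ -2.185, RHS = tan(2) ≈ -2.185 → equal
At (0, 5): LHS = tan(5) ≈ -3.381, RHS = tan(5) ≈ -3.381 → equal

So the claim does hold at both of these boundary points, even though it is not an identity.

Answer: Yes, holds at both test points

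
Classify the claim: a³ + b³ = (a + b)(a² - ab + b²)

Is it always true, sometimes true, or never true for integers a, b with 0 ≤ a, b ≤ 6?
The identity holds for every pair in the range. For instance at (a, b) = (5, 4): both sides equal 189.

Answer: Always true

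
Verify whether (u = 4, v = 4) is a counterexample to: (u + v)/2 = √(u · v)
No

Substituting u = 4, v = 4:
LHS = (4 + 4)/2 = 4
RHS = √(4 · 4) = 4

The sides agree, so this pair does not disprove the claim.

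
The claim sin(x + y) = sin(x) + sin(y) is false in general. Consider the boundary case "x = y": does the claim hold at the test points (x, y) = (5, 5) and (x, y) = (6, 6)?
No, fails at both test points

At (5, 5): LHS = sin(10) ≈ -0.544 ≠ RHS = 2·sin(5) ≈ -1.918
At (6, 6): LHS = sin(12) ≈ -0.5366 ≠ RHS = 2·sin(6) ≈ -0.5588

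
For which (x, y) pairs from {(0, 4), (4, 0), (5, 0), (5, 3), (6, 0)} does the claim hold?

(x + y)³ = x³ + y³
Testing each pair:
(0, 4): LHS = 64, RHS = 64 → holds
(4, 0): LHS = 64, RHS = 64 → holds
(5, 0): LHS = 125, RHS = 125 → holds
(5, 3): LHS = 512, RHS = 152 → fails
(6, 0): LHS = 216, RHS = 216 → holds

4 of 5 pairs satisfy the claim.

Answer: (0, 4), (4, 0), (5, 0), (6, 0)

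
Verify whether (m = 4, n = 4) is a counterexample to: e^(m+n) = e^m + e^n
Yes

Substituting m = 4, n = 4:
LHS = e^(4+4) = e^8 ≈ 2981
RHS = e^4 + e^4 = 2·e^4 ≈ 109.2

Since LHS ≠ RHS, this pair disproves the claim.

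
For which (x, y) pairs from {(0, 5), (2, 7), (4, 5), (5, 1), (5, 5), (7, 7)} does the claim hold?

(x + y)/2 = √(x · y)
(5, 5), (7, 7)

Testing each pair:
(0, 5): LHS = 5/2, RHS = 0 → fails
(2, 7): LHS = 9/2, RHS = √(14) ≈ 3.742 → fails
(4, 5): LHS = 9/2, RHS = 2·√(5) ≈ 4.472 → fails
(5, 1): LHS = 3, RHS = √(5) ≈ 2.236 → fails
(5, 5): LHS = 5, RHS = 5 → holds
(7, 7): LHS = 7, RHS = 7 → holds

2 of 6 pairs satisfy the claim.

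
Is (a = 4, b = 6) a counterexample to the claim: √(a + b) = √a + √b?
Substituting a = 4, b = 6:
LHS = √(4 + 6) = √(10) ≈ 3.162
RHS = √4 + √6 = 2 + √(6) ≈ 4.449

Since LHS ≠ RHS, this pair disproves the claim.

Answer: Yes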